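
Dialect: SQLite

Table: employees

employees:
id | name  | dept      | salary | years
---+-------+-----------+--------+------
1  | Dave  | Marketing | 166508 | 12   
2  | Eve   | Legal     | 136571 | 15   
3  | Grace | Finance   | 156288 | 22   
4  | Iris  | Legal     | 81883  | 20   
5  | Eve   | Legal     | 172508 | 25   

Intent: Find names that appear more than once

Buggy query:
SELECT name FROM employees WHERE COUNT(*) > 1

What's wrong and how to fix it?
Bug: WHERE can't reference COUNT(*); aggregates are computed after WHERE

Fix: Group first, then use HAVING for the count condition

Corrected query:
SELECT name FROM employees GROUP BY name HAVING COUNT(*) > 1

Result:
name
----
Eve 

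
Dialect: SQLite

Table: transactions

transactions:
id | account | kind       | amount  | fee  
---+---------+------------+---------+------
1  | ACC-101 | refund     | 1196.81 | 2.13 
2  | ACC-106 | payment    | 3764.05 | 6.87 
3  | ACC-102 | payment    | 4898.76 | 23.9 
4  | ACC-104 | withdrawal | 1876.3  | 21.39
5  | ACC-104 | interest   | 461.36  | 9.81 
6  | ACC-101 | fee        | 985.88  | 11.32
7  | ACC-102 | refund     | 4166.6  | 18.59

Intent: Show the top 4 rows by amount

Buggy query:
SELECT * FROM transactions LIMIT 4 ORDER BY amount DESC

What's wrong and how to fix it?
Bug: LIMIT must come after ORDER BY

Fix: Sort with ORDER BY, then apply LIMIT

Corrected query:
SELECT * FROM transactions ORDER BY amount DESC LIMIT 4

Result:
id | account | kind       | amount  | fee  
---+---------+------------+---------+------
3  | ACC-102 | payment    | 4898.76 | 23.9 
7  | ACC-102 | refund     | 4166.6  | 18.59
2  | ACC-106 | payment    | 3764.05 | 6.87 
4  | ACC-104 | withdrawal | 1876.3  | 21.39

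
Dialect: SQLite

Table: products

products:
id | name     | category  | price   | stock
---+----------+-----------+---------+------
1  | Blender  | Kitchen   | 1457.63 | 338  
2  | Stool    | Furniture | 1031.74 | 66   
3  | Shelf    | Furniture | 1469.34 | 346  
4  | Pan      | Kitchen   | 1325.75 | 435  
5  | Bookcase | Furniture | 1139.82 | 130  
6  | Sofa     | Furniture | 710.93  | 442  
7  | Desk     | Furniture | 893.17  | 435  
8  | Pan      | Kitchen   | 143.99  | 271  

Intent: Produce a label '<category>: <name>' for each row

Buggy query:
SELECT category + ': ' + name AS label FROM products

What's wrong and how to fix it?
Bug: '+' is numeric addition; on text columns SQLite converts them to 0 instead of concatenating

Fix: Use the || operator for string concatenation

Corrected query:
SELECT category || ': ' || name AS label FROM products

Result:
label              
-------------------
Kitchen: Blender   
Furniture: Stool   
Furniture: Shelf   
Kitchen: Pan       
Furniture: Bookcase
Furniture: Sofa    
Furniture: Desk    
Kitchen: Pan       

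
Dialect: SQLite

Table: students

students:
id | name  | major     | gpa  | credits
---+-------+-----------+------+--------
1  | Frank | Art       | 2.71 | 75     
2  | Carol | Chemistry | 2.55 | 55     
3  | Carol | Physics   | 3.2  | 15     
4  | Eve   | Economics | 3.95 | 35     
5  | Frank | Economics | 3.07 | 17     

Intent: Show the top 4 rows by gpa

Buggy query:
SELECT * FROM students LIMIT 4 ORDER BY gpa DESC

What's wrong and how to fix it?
Bug: ORDER BY cannot follow LIMIT; LIMIT is the final clause

Fix: Sort with ORDER BY, then apply LIMIT

Corrected query:
SELECT * FROM students ORDER BY gpa DESC LIMIT 4

Result:
id | name  | major     | gpa  | credits
---+-------+-----------+------+--------
4  | Eve   | Economics | 3.95 | 35     
3  | Carol | Physics   | 3.2  | 15     
5  | Frank | Economics | 3.07 | 17     
1  | Frank | Art       | 2.71 | 75     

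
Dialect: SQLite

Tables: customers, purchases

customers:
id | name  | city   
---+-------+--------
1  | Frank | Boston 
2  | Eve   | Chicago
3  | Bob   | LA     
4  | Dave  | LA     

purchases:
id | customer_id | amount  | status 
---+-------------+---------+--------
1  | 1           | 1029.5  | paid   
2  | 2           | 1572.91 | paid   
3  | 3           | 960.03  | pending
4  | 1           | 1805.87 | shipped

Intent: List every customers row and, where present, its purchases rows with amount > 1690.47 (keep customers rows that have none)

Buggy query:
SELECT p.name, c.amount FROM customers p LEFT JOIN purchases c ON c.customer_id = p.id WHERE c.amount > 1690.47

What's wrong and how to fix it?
Bug: A WHERE condition on the right-hand table after LEFT JOIN drops unmatched parents

Fix: Put 'c.amount > 1690.47' in the JOIN's ON clause instead of WHERE

Corrected query:
SELECT p.name, c.amount FROM customers p LEFT JOIN purchases c ON c.customer_id = p.id AND c.amount > 1690.47

Result:
name  | amount 
------+--------
Frank | 1805.87
Eve   | NULL   
Bob   | NULL   
Dave  | NULL   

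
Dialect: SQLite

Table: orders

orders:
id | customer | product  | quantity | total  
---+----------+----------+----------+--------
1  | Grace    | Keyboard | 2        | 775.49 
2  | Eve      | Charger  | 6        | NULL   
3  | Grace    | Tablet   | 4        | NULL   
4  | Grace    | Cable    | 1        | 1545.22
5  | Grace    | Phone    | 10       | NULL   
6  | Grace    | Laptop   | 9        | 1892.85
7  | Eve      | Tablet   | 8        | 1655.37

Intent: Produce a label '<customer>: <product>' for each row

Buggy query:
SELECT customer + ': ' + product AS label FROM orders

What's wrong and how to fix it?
Bug: SQLite uses || for string concatenation; + coerces text to numbers (yielding 0)

Fix: Use the || operator for string concatenation

Corrected query:
SELECT customer || ': ' || product AS label FROM orders

Result:
label          
---------------
Grace: Keyboard
Eve: Charger   
Grace: Tablet  
Grace: Cable   
Grace: Phone   
Grace: Laptop  
Eve: Tablet    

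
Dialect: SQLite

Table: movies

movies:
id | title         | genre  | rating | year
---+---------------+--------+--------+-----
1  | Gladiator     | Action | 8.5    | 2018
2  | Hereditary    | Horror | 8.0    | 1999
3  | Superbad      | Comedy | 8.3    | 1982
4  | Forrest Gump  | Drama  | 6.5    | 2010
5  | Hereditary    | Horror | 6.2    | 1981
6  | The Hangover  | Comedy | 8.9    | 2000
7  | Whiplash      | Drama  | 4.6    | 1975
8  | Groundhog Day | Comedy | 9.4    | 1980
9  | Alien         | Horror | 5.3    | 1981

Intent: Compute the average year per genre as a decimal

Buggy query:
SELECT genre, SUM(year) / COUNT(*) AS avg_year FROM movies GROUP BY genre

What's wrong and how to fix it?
Bug: SUM(year) and COUNT(*) are both integers; the division truncates the fractional part

Fix: Cast one side to REAL so the division keeps the fractional part

Corrected query:
SELECT genre, SUM(year) * 1.0 / COUNT(*) AS avg_year FROM movies GROUP BY genre

Result:
genre  | avg_year   
-------+------------
Action | 2018       
Comedy | 1987.333333
Drama  | 1992.5     
Horror | 1987       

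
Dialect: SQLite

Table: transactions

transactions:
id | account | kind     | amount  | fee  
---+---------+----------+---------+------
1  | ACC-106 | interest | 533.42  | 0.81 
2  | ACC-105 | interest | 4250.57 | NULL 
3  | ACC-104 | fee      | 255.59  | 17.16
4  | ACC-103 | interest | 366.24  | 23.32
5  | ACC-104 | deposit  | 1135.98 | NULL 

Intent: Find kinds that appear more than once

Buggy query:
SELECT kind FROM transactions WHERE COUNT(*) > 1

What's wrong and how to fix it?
Bug: WHERE can't reference COUNT(*); aggregates are computed after WHERE

Fix: GROUP BY kind, then filter groups with HAVING COUNT(*) > 1

Corrected query:
SELECT kind FROM transactions GROUP BY kind HAVING COUNT(*) > 1

Result:
kind    
--------
interest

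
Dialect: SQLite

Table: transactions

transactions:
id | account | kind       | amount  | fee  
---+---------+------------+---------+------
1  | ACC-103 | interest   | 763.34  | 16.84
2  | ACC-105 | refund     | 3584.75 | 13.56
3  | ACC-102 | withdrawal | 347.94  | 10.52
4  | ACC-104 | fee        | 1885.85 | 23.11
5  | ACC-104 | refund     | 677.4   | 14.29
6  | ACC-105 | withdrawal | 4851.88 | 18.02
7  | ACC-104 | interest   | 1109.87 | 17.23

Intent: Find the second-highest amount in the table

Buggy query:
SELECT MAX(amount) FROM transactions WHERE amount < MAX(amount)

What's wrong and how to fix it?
Bug: The inner MAX is an aggregate inside WHERE, which is not allowed

Fix: Compute the overall MAX in a subquery, then take MAX of rows below it

Corrected query:
SELECT MAX(amount) FROM transactions WHERE amount < (SELECT MAX(amount) FROM transactions)

Result:
MAX(amount)
-----------
3584.75    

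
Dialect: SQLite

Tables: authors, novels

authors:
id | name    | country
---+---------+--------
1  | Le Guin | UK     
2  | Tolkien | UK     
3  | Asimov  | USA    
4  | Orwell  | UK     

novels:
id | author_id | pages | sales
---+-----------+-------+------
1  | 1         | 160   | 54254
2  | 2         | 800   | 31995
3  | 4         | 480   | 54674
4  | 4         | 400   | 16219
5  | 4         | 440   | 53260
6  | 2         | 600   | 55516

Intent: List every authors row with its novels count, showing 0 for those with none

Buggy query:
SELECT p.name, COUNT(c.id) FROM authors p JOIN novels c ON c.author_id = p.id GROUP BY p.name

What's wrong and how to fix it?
Bug: INNER JOIN drops authors rows that have no matching novels rows

Fix: Use LEFT JOIN so parents without children still appear (COUNT(c.id) gives 0)

Corrected query:
SELECT p.name, COUNT(c.id) FROM authors p LEFT JOIN novels c ON c.author_id = p.id GROUP BY p.name

Result:
name    | COUNT(c.id)
--------+------------
Asimov  | 0          
Le Guin | 1          
Orwell  | 3          
Tolkien | 2          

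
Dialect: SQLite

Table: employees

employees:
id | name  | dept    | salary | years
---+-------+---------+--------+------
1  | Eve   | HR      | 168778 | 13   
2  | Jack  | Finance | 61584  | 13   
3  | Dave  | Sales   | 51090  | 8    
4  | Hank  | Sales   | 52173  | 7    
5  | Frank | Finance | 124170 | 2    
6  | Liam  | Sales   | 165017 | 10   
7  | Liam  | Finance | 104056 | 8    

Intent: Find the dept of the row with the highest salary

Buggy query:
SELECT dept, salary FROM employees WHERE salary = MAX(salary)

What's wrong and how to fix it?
Bug: MAX(salary) is an aggregate and cannot be used directly in WHERE

Fix: Use a subquery: WHERE salary = (SELECT MAX(salary) FROM employees)

Corrected query:
SELECT dept, salary FROM employees WHERE salary = (SELECT MAX(salary) FROM employees)

Result:
dept | salary
-----+-------
HR   | 168778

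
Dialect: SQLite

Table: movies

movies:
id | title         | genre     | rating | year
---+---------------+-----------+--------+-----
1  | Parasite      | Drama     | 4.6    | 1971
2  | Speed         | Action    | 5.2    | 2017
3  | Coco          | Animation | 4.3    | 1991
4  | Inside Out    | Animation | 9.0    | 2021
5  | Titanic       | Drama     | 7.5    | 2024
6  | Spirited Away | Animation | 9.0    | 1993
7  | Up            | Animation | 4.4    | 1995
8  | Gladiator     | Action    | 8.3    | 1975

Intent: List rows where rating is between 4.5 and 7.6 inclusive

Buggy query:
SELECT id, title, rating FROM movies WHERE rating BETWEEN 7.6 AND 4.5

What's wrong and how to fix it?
Bug: The bounds are reversed; BETWEEN a AND b requires a <= b to match anything

Fix: Swap the bounds so the smaller value comes first

Corrected query:
SELECT id, title, rating FROM movies WHERE rating BETWEEN 4.5 AND 7.6

Result:
id | title    | rating
---+----------+-------
1  | Parasite | 4.6   
2  | Speed    | 5.2   
5  | Titanic  | 7.5   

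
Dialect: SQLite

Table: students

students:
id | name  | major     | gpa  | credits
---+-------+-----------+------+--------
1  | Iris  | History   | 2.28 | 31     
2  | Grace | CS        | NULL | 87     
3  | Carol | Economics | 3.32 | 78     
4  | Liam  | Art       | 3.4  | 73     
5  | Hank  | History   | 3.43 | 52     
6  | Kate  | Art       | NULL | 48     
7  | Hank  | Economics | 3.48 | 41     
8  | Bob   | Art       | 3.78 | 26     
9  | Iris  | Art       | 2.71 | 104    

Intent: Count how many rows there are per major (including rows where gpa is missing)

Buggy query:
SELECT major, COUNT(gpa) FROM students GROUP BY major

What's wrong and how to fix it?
Bug: COUNT(gpa) skips NULLs, so groups with missing gpa are undercounted

Fix: Use COUNT(*) to count all rows regardless of NULL

Corrected query:
SELECT major, COUNT(*) FROM students GROUP BY major

Result:
major     | COUNT(*)
----------+---------
Art       | 4       
CS        | 1       
Economics | 2       
History   | 2       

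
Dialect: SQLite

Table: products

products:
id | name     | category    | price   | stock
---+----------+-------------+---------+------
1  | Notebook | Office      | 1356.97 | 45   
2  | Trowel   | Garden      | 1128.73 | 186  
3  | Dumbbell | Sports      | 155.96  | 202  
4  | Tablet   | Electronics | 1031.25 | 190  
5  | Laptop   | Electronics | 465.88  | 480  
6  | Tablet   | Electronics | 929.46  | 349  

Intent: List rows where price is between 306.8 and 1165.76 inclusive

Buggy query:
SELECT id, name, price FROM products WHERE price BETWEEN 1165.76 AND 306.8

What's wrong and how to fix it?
Bug: The bounds are reversed; BETWEEN a AND b requires a <= b to match anything

Fix: Write BETWEEN 306.8 AND 1165.76

Corrected query:
SELECT id, name, price FROM products WHERE price BETWEEN 306.8 AND 1165.76

Result:
id | name   | price  
---+--------+--------
2  | Trowel | 1128.73
4  | Tablet | 1031.25
5  | Laptop | 465.88 
6  | Tablet | 929.46 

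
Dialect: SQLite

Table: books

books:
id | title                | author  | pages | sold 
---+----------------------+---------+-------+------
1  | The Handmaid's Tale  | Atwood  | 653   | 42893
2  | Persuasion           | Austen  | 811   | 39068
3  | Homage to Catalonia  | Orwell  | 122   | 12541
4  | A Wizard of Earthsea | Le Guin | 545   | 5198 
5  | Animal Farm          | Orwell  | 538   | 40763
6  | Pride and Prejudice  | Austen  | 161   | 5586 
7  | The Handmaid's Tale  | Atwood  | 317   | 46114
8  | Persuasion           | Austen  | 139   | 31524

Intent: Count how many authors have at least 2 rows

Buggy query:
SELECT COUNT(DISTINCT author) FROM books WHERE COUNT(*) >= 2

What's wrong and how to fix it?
Bug: WHERE filters individual rows, not groups, so a group-level COUNT is invalid there

Fix: Use a subquery that GROUPs and filters with HAVING, then count its rows

Corrected query:
SELECT COUNT(*) FROM (SELECT author FROM books GROUP BY author HAVING COUNT(*) >= 2)

Result:
COUNT(*)
--------
3       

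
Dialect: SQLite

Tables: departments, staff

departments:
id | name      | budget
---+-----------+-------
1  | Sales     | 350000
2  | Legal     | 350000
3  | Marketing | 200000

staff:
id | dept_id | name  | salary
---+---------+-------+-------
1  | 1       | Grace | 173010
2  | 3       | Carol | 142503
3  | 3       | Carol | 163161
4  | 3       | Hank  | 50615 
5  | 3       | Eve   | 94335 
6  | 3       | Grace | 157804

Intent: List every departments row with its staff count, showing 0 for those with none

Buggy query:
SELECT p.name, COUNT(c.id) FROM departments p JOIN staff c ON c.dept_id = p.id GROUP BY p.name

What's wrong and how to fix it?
Bug: INNER JOIN drops departments rows that have no matching staff rows

Fix: Use LEFT JOIN so parents without children still appear (COUNT(c.id) gives 0)

Corrected query:
SELECT p.name, COUNT(c.id) FROM departments p LEFT JOIN staff c ON c.dept_id = p.id GROUP BY p.name

Result:
name      | COUNT(c.id)
----------+------------
Legal     | 0          
Marketing | 5          
Sales     | 1          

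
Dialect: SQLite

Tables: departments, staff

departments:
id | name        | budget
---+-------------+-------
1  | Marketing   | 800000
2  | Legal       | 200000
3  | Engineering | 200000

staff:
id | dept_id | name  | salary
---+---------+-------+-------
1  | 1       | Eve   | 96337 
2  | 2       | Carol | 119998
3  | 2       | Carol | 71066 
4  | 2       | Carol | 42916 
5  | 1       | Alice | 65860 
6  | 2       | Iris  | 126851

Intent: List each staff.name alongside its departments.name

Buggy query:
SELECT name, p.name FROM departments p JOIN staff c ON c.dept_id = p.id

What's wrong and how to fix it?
Bug: 'name' exists in both joined tables, so the database can't tell which one is meant

Fix: Qualify the column with its table alias (c.name)

Corrected query:
SELECT c.name, p.name FROM departments p JOIN staff c ON c.dept_id = p.id

Result:
name  | name     
------+----------
Eve   | Marketing
Carol | Legal    
Carol | Legal    
Carol | Legal    
Alice | Marketing
Iris  | Legal    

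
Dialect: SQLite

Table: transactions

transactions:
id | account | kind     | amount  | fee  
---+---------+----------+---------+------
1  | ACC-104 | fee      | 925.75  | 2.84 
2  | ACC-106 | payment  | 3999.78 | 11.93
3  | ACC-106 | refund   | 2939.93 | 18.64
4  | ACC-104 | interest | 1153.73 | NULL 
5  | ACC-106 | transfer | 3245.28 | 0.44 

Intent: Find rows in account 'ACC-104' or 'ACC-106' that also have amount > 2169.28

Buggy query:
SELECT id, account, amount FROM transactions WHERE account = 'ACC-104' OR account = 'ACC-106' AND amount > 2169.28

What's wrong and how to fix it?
Bug: AND binds tighter than OR, so this parses as account = 'ACC-104' OR (account = 'ACC-106' AND amount > 2169.28)

Fix: Group the OR with parentheses (or use IN), then AND the threshold

Corrected query:
SELECT id, account, amount FROM transactions WHERE (account = 'ACC-104' OR account = 'ACC-106') AND amount > 2169.28

Result:
id | account | amount 
---+---------+--------
2  | ACC-106 | 3999.78
3  | ACC-106 | 2939.93
5  | ACC-106 | 3245.28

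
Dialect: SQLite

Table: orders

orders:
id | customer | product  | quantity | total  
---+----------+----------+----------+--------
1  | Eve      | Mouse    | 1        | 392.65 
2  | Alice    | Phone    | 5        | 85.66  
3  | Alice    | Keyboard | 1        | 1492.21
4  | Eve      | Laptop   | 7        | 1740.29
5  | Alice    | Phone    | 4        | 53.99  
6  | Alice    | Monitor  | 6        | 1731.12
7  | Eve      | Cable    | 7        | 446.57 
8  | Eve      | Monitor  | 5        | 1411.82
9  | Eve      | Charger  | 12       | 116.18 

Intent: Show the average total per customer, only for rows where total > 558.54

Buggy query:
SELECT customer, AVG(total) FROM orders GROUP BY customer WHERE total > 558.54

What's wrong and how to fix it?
Bug: WHERE cannot follow GROUP BY

Fix: Place WHERE between FROM and GROUP BY

Corrected query:
SELECT customer, AVG(total) FROM orders WHERE total > 558.54 GROUP BY customer

Result:
customer | AVG(total)
---------+-----------
Alice    | 1611.665  
Eve      | 1576.055  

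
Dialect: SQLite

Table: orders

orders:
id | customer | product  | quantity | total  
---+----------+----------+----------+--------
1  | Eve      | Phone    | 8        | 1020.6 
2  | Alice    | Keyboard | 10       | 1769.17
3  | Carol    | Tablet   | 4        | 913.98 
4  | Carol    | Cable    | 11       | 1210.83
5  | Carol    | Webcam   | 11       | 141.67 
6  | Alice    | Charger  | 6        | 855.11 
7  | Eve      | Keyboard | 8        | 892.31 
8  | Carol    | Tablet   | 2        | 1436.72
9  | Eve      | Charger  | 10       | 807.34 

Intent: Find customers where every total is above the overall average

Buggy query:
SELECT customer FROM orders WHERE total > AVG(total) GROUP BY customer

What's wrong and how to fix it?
Bug: WHERE evaluates per row before aggregation, so AVG() is unavailable

Fix: Use a subquery for AVG and a HAVING MIN(...) filter so the condition holds for every row in the group

Corrected query:
SELECT customer FROM orders GROUP BY customer HAVING MIN(total) > (SELECT AVG(total) FROM orders)

Result:
(no rows)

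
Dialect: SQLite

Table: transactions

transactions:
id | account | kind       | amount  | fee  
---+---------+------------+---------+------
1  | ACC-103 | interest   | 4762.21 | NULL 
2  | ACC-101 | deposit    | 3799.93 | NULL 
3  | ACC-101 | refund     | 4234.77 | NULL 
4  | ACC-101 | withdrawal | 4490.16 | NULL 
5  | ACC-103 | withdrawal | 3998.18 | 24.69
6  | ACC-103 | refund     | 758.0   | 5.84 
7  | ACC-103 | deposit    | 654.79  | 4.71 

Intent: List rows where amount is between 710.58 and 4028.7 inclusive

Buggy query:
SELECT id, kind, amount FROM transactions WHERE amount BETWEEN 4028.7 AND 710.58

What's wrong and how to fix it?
Bug: BETWEEN expects the lower bound first; with 4028.7 AND 710.58 the range is empty

Fix: Write BETWEEN 710.58 AND 4028.7

Corrected query:
SELECT id, kind, amount FROM transactions WHERE amount BETWEEN 710.58 AND 4028.7

Result:
id | kind       | amount 
---+------------+--------
2  | deposit    | 3799.93
5  | withdrawal | 3998.18
6  | refund     | 758    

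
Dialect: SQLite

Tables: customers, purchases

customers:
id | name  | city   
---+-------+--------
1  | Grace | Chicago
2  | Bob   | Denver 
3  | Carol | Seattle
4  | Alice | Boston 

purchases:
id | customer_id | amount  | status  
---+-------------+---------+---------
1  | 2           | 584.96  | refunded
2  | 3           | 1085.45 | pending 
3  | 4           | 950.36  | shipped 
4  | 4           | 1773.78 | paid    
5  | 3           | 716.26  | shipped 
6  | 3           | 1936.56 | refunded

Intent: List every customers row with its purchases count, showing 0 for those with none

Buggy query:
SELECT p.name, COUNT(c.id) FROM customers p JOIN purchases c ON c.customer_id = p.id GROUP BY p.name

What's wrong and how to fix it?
Bug: INNER JOIN drops customers rows that have no matching purchases rows

Fix: Use LEFT JOIN so parents without children still appear (COUNT(c.id) gives 0)

Corrected query:
SELECT p.name, COUNT(c.id) FROM customers p LEFT JOIN purchases c ON c.customer_id = p.id GROUP BY p.name

Result:
name  | COUNT(c.id)
------+------------
Alice | 2          
Bob   | 1          
Carol | 3          
Grace | 0          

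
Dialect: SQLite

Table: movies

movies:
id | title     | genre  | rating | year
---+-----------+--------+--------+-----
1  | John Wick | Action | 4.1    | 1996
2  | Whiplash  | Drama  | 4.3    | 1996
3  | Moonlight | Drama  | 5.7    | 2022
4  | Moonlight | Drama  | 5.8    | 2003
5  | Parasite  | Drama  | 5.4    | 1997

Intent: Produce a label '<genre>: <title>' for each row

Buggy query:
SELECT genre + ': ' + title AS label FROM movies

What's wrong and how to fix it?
Bug: '+' is numeric addition; on text columns SQLite converts them to 0 instead of concatenating

Fix: Use the || operator for string concatenation

Corrected query:
SELECT genre || ': ' || title AS label FROM movies

Result:
label            
-----------------
Action: John Wick
Drama: Whiplash  
Drama: Moonlight 
Drama: Moonlight 
Drama: Parasite  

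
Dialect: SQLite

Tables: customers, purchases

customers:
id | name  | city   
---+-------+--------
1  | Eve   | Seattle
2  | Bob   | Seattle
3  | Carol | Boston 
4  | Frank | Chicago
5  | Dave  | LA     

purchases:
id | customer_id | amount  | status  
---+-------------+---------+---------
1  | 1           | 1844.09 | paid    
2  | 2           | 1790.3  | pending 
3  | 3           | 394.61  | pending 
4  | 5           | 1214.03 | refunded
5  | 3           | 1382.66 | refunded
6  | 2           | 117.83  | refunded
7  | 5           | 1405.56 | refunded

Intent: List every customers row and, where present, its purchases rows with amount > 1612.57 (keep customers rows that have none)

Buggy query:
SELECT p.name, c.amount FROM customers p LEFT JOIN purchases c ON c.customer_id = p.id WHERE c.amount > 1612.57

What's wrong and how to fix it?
Bug: Filtering c.amount in WHERE discards the NULL rows produced by LEFT JOIN, turning it into an inner join

Fix: Put 'c.amount > 1612.57' in the JOIN's ON clause instead of WHERE

Corrected query:
SELECT p.name, c.amount FROM customers p LEFT JOIN purchases c ON c.customer_id = p.id AND c.amount > 1612.57

Result:
name  | amount 
------+--------
Eve   | 1844.09
Bob   | 1790.3 
Carol | NULL   
Frank | NULL   
Dave  | NULL   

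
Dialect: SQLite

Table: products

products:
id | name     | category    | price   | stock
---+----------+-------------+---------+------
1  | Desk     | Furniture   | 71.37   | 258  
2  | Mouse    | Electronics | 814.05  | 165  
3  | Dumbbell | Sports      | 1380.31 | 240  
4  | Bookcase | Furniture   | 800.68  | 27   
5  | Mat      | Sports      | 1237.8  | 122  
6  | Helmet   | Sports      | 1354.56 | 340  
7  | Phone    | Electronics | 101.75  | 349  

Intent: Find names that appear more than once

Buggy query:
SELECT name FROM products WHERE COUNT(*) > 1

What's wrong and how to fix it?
Bug: WHERE can't reference COUNT(*); aggregates are computed after WHERE

Fix: Group first, then use HAVING for the count condition

Corrected query:
SELECT name FROM products GROUP BY name HAVING COUNT(*) > 1

Result:
(no rows)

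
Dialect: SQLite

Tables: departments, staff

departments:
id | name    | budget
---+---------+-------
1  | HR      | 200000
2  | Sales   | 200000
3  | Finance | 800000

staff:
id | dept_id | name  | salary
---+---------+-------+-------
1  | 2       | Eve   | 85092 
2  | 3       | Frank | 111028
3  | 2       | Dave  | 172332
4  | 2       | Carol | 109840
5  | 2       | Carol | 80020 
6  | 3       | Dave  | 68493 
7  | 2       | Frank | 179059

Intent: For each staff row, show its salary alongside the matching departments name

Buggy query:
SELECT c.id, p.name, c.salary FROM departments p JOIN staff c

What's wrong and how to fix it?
Bug: Missing join condition: each staff row is matched to all departments rows instead of just its own

Fix: Specify the join condition linking the foreign key to the parent id

Corrected query:
SELECT c.id, p.name, c.salary FROM departments p JOIN staff c ON c.dept_id = p.id

Result:
id | name    | salary
---+---------+-------
1  | Sales   | 85092 
2  | Finance | 111028
3  | Sales   | 172332
4  | Sales   | 109840
5  | Sales   | 80020 
6  | Finance | 68493 
7  | Sales   | 179059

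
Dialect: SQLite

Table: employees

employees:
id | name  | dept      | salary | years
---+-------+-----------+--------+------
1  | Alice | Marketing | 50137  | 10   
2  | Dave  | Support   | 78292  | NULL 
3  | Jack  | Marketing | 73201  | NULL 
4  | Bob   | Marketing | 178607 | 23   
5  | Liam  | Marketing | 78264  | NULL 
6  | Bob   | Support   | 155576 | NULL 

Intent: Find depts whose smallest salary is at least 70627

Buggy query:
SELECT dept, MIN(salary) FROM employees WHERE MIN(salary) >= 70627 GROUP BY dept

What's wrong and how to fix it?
Bug: Aggregates like MIN are computed per group after WHERE runs

Fix: Replace WHERE with HAVING after the GROUP BY

Corrected query:
SELECT dept, MIN(salary) FROM employees GROUP BY dept HAVING MIN(salary) >= 70627

Result:
dept    | MIN(salary)
--------+------------
Support | 78292      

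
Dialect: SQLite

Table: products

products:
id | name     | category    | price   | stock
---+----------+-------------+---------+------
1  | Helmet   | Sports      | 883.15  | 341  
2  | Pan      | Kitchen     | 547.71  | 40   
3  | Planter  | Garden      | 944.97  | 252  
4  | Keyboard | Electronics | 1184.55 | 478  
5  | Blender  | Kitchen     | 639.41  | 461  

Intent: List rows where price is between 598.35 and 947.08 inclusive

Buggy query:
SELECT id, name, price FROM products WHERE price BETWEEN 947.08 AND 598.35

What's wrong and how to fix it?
Bug: The bounds are reversed; BETWEEN a AND b requires a <= b to match anything

Fix: Write BETWEEN 598.35 AND 947.08

Corrected query:
SELECT id, name, price FROM products WHERE price BETWEEN 598.35 AND 947.08

Result:
id | name    | price 
---+---------+-------
1  | Helmet  | 883.15
3  | Planter | 944.97
5  | Blender | 639.41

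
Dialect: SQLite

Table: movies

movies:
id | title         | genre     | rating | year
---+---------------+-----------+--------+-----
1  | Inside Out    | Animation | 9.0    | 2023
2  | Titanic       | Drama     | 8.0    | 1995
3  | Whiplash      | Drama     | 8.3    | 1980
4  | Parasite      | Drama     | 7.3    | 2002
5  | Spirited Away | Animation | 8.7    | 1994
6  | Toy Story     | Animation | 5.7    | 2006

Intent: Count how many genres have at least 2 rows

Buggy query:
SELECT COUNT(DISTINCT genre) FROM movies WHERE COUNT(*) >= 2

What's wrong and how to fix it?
Bug: WHERE filters individual rows, not groups, so a group-level COUNT is invalid there

Fix: Use a subquery that GROUPs and filters with HAVING, then count its rows

Corrected query:
SELECT COUNT(*) FROM (SELECT genre FROM movies GROUP BY genre HAVING COUNT(*) >= 2)

Result:
COUNT(*)
--------
2       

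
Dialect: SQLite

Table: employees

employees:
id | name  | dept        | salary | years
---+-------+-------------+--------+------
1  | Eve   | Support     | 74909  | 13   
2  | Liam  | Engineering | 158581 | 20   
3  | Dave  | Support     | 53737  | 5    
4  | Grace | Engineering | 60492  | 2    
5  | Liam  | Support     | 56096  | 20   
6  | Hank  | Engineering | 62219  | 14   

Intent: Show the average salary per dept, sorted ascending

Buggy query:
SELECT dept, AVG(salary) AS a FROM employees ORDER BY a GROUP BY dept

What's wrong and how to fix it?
Bug: GROUP BY must precede ORDER BY

Fix: Reorder: SELECT … FROM … GROUP BY … ORDER BY …

Corrected query:
SELECT dept, AVG(salary) AS a FROM employees GROUP BY dept ORDER BY a

Result:
dept        | a           
------------+-------------
Support     | 61580.666667
Engineering | 93764       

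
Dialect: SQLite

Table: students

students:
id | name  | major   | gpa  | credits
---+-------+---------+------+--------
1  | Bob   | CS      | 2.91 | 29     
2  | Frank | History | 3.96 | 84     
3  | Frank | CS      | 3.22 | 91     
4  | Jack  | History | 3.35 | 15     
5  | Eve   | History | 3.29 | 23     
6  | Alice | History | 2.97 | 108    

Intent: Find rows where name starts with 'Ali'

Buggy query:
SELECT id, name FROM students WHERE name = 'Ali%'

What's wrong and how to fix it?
Bug: Wildcards only work with LIKE; '=' treats '%' as a literal character

Fix: Replace '=' with LIKE so 'Ali%' is treated as a pattern

Corrected query:
SELECT id, name FROM students WHERE name LIKE 'Ali%'

Result:
id | name 
---+------
6  | Alice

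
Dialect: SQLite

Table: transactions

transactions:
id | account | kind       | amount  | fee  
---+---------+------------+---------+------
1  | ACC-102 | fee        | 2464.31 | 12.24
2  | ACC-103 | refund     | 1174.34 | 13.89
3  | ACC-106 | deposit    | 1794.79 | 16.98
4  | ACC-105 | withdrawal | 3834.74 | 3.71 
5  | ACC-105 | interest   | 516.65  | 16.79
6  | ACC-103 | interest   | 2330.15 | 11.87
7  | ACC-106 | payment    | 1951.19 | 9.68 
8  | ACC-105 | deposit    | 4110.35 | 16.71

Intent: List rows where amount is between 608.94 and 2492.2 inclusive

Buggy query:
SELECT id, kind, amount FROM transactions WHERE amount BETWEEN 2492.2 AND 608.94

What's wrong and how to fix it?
Bug: The bounds are reversed; BETWEEN a AND b requires a <= b to match anything

Fix: Write BETWEEN 608.94 AND 2492.2

Corrected query:
SELECT id, kind, amount FROM transactions WHERE amount BETWEEN 608.94 AND 2492.2

Result:
id | kind     | amount 
---+----------+--------
1  | fee      | 2464.31
2  | refund   | 1174.34
3  | deposit  | 1794.79
6  | interest | 2330.15
7  | payment  | 1951.19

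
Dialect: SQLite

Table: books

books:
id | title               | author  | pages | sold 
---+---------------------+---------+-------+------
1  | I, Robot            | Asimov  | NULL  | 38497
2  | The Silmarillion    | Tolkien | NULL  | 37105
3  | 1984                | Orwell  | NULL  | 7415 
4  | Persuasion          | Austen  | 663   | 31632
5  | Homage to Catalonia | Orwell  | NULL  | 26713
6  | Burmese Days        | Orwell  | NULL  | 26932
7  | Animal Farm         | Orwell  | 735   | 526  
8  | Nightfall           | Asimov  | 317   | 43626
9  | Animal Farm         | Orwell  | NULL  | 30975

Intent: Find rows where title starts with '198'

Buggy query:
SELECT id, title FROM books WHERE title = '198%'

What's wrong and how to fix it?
Bug: '=' compares the literal string including the % character; pattern matching needs LIKE

Fix: Use LIKE for wildcard pattern matching

Corrected query:
SELECT id, title FROM books WHERE title LIKE '198%'

Result:
id | title
---+------
3  | 1984 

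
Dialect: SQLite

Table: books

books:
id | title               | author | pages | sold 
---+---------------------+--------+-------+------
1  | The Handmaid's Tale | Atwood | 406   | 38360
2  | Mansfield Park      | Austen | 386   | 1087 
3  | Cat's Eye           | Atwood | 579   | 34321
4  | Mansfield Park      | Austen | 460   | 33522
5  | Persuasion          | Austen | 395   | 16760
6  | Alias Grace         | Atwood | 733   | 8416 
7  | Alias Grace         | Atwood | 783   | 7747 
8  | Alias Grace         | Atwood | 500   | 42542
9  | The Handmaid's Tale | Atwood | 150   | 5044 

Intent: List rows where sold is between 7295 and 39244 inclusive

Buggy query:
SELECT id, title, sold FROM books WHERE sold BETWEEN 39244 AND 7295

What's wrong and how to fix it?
Bug: The bounds are reversed; BETWEEN a AND b requires a <= b to match anything

Fix: Swap the bounds so the smaller value comes first

Corrected query:
SELECT id, title, sold FROM books WHERE sold BETWEEN 7295 AND 39244

Result:
id | title               | sold 
---+---------------------+------
1  | The Handmaid's Tale | 38360
3  | Cat's Eye           | 34321
4  | Mansfield Park      | 33522
5  | Persuasion          | 16760
6  | Alias Grace         | 8416 
7  | Alias Grace         | 7747 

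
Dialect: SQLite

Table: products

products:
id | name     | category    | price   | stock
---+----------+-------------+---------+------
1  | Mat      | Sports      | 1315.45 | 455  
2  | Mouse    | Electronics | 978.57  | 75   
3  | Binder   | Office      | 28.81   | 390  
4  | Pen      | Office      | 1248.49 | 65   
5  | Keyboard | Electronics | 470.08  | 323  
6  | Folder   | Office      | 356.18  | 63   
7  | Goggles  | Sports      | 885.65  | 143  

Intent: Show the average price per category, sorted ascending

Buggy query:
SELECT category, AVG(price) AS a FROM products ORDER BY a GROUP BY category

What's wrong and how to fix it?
Bug: GROUP BY must precede ORDER BY

Fix: Move ORDER BY to the end, after GROUP BY

Corrected query:
SELECT category, AVG(price) AS a FROM products GROUP BY category ORDER BY a

Result:
category    | a         
------------+-----------
Office      | 544.493333
Electronics | 724.325   
Sports      | 1100.55   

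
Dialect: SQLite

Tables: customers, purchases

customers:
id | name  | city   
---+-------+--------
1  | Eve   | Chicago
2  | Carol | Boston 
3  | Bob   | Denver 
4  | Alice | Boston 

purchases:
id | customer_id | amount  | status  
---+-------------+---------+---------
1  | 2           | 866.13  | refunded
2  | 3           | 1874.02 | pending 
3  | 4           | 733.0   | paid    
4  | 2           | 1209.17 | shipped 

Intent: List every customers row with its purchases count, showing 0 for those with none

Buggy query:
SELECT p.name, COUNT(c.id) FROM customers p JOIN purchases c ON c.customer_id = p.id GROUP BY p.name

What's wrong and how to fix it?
Bug: INNER JOIN drops customers rows that have no matching purchases rows

Fix: Use LEFT JOIN so parents without children still appear (COUNT(c.id) gives 0)

Corrected query:
SELECT p.name, COUNT(c.id) FROM customers p LEFT JOIN purchases c ON c.customer_id = p.id GROUP BY p.name

Result:
name  | COUNT(c.id)
------+------------
Alice | 1          
Bob   | 1          
Carol | 2          
Eve   | 0          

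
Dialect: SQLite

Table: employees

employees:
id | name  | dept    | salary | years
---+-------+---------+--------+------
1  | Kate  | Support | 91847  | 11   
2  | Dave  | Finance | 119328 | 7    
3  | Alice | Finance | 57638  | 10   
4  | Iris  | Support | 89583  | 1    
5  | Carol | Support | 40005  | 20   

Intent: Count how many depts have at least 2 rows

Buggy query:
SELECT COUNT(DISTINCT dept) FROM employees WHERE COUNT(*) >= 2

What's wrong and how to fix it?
Bug: COUNT(*) cannot appear in WHERE; the per-group count doesn't exist yet

Fix: Group first with HAVING COUNT(*) >= 2, then COUNT the resulting groups

Corrected query:
SELECT COUNT(*) FROM (SELECT dept FROM employees GROUP BY dept HAVING COUNT(*) >= 2)

Result:
COUNT(*)
--------
2       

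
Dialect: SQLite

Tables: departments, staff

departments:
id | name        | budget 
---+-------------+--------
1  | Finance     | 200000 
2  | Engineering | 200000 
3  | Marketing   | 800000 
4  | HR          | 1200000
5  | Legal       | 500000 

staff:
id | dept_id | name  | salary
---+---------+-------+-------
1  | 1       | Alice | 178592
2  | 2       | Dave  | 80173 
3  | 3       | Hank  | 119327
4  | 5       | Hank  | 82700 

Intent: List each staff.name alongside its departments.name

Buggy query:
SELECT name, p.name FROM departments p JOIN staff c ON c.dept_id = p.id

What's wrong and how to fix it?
Bug: 'name' exists in both joined tables, so the database can't tell which one is meant

Fix: Qualify the column with its table alias (c.name)

Corrected query:
SELECT c.name, p.name FROM departments p JOIN staff c ON c.dept_id = p.id

Result:
name  | name       
------+------------
Alice | Finance    
Dave  | Engineering
Hank  | Marketing  
Hank  | Legal      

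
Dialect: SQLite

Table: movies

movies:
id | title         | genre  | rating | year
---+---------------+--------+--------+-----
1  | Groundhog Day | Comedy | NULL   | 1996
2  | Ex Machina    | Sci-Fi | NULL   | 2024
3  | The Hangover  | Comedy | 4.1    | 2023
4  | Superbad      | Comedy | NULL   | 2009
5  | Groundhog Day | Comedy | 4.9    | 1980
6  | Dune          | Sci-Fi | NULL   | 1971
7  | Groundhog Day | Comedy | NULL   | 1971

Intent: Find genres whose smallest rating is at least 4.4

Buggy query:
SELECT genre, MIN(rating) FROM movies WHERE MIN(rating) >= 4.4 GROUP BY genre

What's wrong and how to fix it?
Bug: MIN() in WHERE is a misuse of aggregate

Fix: Replace WHERE with HAVING after the GROUP BY

Corrected query:
SELECT genre, MIN(rating) FROM movies GROUP BY genre HAVING MIN(rating) >= 4.4

Result:
(no rows)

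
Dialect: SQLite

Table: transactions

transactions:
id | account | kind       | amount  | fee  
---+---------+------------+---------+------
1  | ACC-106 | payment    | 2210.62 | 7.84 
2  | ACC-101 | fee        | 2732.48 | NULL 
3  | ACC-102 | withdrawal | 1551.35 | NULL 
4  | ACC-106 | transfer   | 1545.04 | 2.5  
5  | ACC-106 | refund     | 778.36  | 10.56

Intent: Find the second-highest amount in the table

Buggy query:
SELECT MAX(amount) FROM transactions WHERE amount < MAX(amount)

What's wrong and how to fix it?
Bug: MAX(amount) on the right of the comparison is an aggregate-in-WHERE error

Fix: Compute the overall MAX in a subquery, then take MAX of rows below it

Corrected query:
SELECT MAX(amount) FROM transactions WHERE amount < (SELECT MAX(amount) FROM transactions)

Result:
MAX(amount)
-----------
2210.62    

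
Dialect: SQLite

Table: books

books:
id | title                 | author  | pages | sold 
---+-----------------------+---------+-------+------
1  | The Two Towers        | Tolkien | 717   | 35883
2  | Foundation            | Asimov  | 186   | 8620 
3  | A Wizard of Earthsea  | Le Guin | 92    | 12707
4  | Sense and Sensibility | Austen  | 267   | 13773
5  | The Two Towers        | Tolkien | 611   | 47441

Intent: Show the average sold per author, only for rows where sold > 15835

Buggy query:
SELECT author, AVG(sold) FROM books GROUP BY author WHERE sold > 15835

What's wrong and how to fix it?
Bug: WHERE cannot follow GROUP BY

Fix: Move the WHERE clause before GROUP BY

Corrected query:
SELECT author, AVG(sold) FROM books WHERE sold > 15835 GROUP BY author

Result:
author  | AVG(sold)
--------+----------
Tolkien | 41662    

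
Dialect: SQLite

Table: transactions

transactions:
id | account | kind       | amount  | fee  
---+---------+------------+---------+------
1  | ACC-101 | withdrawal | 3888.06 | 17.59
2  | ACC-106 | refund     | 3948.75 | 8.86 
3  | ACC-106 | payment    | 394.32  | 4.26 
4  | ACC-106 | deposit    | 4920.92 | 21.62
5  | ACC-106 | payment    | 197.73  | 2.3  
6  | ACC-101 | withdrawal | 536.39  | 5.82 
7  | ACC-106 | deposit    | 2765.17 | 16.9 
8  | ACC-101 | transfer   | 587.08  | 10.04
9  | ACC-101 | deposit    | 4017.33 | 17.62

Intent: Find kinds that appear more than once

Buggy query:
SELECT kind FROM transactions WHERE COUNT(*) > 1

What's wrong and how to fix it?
Bug: COUNT(*) is an aggregate and cannot be used in WHERE

Fix: Group first, then use HAVING for the count condition

Corrected query:
SELECT kind FROM transactions GROUP BY kind HAVING COUNT(*) > 1

Result:
kind      
----------
deposit   
payment   
withdrawal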